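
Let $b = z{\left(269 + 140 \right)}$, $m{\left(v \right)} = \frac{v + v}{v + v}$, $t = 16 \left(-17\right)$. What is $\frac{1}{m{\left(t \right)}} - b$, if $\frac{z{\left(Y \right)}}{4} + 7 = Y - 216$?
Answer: $-743$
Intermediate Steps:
$t = -272$
$m{\left(v \right)} = 1$ ($m{\left(v \right)} = \frac{2 v}{2 v} = 2 v \frac{1}{2 v} = 1$)
$z{\left(Y \right)} = -892 + 4 Y$ ($z{\left(Y \right)} = -28 + 4 \left(Y - 216\right) = -28 + 4 \left(-216 + Y\right) = -28 + \left(-864 + 4 Y\right) = -892 + 4 Y$)
$b = 744$ ($b = -892 + 4 \left(269 + 140\right) = -892 + 4 \cdot 409 = -892 + 1636 = 744$)
$\frac{1}{m{\left(t \right)}} - b = 1^{-1} - 744 = 1 - 744 = -743$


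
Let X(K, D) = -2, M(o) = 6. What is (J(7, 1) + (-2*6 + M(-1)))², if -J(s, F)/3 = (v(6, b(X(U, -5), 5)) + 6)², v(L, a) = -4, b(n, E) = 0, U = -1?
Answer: 324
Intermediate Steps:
J(s, F) = -12 (J(s, F) = -3*(-4 + 6)² = -3*2² = -3*4 = -12)
(J(7, 1) + (-2*6 + M(-1)))² = (-12 + (-2*6 + 6))² = (-12 + (-12 + 6))² = (-12 - 6)² = (-18)² = 324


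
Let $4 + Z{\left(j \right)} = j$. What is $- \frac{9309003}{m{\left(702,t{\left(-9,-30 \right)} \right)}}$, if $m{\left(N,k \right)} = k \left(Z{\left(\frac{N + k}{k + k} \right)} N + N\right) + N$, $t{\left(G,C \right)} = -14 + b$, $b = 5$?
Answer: $- \frac{3103001}{87633} \approx -35.409$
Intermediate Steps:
$t{\left(G,C \right)} = -9$ ($t{\left(G,C \right)} = -14 + 5 = -9$)
$Z{\left(j \right)} = -4 + j$
$m{\left(N,k \right)} = N + k \left(N + N \left(-4 + \frac{N + k}{2 k}\right)\right)$ ($m{\left(N,k \right)} = k \left(\left(-4 + \frac{N + k}{k + k}\right) N + N\right) + N = k \left(\left(-4 + \frac{N + k}{2 k}\right) N + N\right) + N = k \left(N \left(-4 + \frac{N + k}{2 k}\right) + N\right) + N = k \left(N + N \left(-4 + \frac{N + k}{2 k}\right)\right) + N = N + k \left(N + N \left(-4 + \frac{N + k}{2 k}\right)\right)$)
$- \frac{9309003}{m{\left(702,t{\left(-9,-30 \right)} \right)}} = - \frac{9309003}{\frac{1}{2} \cdot 702 \left(2 + 702 - -45\right)} = - \frac{9309003}{\frac{1}{2} \cdot 702 \left(2 + 702 + 45\right)} = - \frac{9309003}{\frac{1}{2} \cdot 702 \cdot 749} = - \frac{9309003}{262899} = \left(-9309003\right) \frac{1}{262899} = - \frac{3103001}{87633}$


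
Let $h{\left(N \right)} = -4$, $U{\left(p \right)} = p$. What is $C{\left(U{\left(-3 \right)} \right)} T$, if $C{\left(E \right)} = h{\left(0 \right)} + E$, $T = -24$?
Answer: $168$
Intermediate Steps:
$C{\left(E \right)} = -4 + E$
$C{\left(U{\left(-3 \right)} \right)} T = \left(-4 - 3\right) \left(-24\right) = \left(-7\right) \left(-24\right) = 168$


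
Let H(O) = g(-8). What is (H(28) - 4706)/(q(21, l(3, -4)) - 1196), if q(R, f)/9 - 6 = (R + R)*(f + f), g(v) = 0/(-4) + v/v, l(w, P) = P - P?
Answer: 4705/1142 ≈ 4.1200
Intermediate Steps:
l(w, P) = 0
g(v) = 1 (g(v) = 0*(-¼) + 1 = 0 + 1 = 1)
H(O) = 1
q(R, f) = 54 + 36*R*f (q(R, f) = 54 + 9*((R + R)*(f + f)) = 54 + 9*((2*R)*(2*f)) = 54 + 9*(4*R*f) = 54 + 36*R*f)
(H(28) - 4706)/(q(21, l(3, -4)) - 1196) = (1 - 4706)/((54 + 36*21*0) - 1196) = -4705/((54 + 0) - 1196) = -4705/(54 - 1196) = -4705/(-1142) = -4705*(-1/1142) = 4705/1142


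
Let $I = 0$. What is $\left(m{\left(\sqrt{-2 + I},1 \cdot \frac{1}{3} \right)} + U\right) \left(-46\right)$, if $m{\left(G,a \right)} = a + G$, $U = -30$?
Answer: $\frac{4094}{3} - 46 i \sqrt{2} \approx 1364.7 - 65.054 i$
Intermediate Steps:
$m{\left(G,a \right)} = G + a$
$\left(m{\left(\sqrt{-2 + I},1 \cdot \frac{1}{3} \right)} + U\right) \left(-46\right) = \left(\left(\sqrt{-2 + 0} + 1 \cdot \frac{1}{3}\right) - 30\right) \left(-46\right) = \left(\left(\sqrt{-2} + 1 \cdot \frac{1}{3}\right) - 30\right) \left(-46\right) = \left(\left(i \sqrt{2} + \frac{1}{3}\right) - 30\right) \left(-46\right) = \left(\left(\frac{1}{3} + i \sqrt{2}\right) - 30\right) \left(-46\right) = \left(- \frac{89}{3} + i \sqrt{2}\right) \left(-46\right) = \frac{4094}{3} - 46 i \sqrt{2}$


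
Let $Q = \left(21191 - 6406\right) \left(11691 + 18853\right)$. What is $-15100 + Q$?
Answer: $451577940$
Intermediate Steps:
$Q = 451593040$ ($Q = 14785 \cdot 30544 = 451593040$)
$-15100 + Q = -15100 + 451593040 = 451577940$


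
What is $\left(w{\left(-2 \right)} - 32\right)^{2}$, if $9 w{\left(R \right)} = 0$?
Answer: $1024$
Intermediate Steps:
$w{\left(R \right)} = 0$ ($w{\left(R \right)} = \frac{1}{9} \cdot 0 = 0$)
$\left(w{\left(-2 \right)} - 32\right)^{2} = \left(0 - 32\right)^{2} = \left(-32\right)^{2} = 1024$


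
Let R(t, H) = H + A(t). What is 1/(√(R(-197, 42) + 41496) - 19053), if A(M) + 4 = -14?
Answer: -6351/120991763 - 4*√2595/362975289 ≈ -5.3053e-5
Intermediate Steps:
A(M) = -18 (A(M) = -4 - 14 = -18)
R(t, H) = -18 + H (R(t, H) = H - 18 = -18 + H)
1/(√(R(-197, 42) + 41496) - 19053) = 1/(√((-18 + 42) + 41496) - 19053) = 1/(√(24 + 41496) - 19053) = 1/(√41520 - 19053) = 1/(4*√2595 - 19053) = 1/(-19053 + 4*√2595)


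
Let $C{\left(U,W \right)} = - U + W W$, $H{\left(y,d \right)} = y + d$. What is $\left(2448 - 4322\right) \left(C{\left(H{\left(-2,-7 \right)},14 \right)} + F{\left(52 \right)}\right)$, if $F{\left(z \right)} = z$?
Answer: $-481618$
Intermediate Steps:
$H{\left(y,d \right)} = d + y$
$C{\left(U,W \right)} = W^{2} - U$ ($C{\left(U,W \right)} = - U + W^{2} = W^{2} - U$)
$\left(2448 - 4322\right) \left(C{\left(H{\left(-2,-7 \right)},14 \right)} + F{\left(52 \right)}\right) = \left(2448 - 4322\right) \left(\left(14^{2} - \left(-7 - 2\right)\right) + 52\right) = - 1874 \left(\left(196 - -9\right) + 52\right) = - 1874 \left(\left(196 + 9\right) + 52\right) = - 1874 \left(205 + 52\right) = \left(-1874\right) 257 = -481618$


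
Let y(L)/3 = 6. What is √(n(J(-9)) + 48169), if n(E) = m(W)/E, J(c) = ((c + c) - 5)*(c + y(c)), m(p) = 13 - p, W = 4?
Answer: √25481378/23 ≈ 219.47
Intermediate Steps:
y(L) = 18 (y(L) = 3*6 = 18)
J(c) = (-5 + 2*c)*(18 + c) (J(c) = ((c + c) - 5)*(c + 18) = (2*c - 5)*(18 + c) = (-5 + 2*c)*(18 + c))
n(E) = 9/E (n(E) = (13 - 1*4)/E = (13 - 4)/E = 9/E)
√(n(J(-9)) + 48169) = √(9/(-90 + 2*(-9)² + 31*(-9)) + 48169) = √(9/(-90 + 2*81 - 279) + 48169) = √(9/(-90 + 162 - 279) + 48169) = √(9/(-207) + 48169) = √(9*(-1/207) + 48169) = √(-1/23 + 48169) = √(1107886/23) = √25481378/23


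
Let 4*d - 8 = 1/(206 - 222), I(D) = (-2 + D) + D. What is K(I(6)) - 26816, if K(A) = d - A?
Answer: -1716737/64 ≈ -26824.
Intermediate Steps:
I(D) = -2 + 2*D
d = 127/64 (d = 2 + 1/(4*(206 - 222)) = 2 + (1/4)/(-16) = 2 + (1/4)*(-1/16) = 2 - 1/64 = 127/64 ≈ 1.9844)
K(A) = 127/64 - A
K(I(6)) - 26816 = (127/64 - (-2 + 2*6)) - 26816 = (127/64 - (-2 + 12)) - 26816 = (127/64 - 1*10) - 26816 = (127/64 - 10) - 26816 = -513/64 - 26816 = -1716737/64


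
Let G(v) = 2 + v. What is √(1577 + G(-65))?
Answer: √1514 ≈ 38.910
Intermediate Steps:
√(1577 + G(-65)) = √(1577 + (2 - 65)) = √(1577 - 63) = √1514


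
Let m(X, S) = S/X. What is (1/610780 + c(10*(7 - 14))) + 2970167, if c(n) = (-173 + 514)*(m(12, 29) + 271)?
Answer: 2806597086689/916170 ≈ 3.0634e+6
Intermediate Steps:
c(n) = 1118821/12 (c(n) = (-173 + 514)*(29/12 + 271) = 341*(29*(1/12) + 271) = 341*(29/12 + 271) = 341*(3281/12) = 1118821/12)
(1/610780 + c(10*(7 - 14))) + 2970167 = (1/610780 + 1118821/12) + 2970167 = 85419186299/916170 + 2970167 = 2806597086689/916170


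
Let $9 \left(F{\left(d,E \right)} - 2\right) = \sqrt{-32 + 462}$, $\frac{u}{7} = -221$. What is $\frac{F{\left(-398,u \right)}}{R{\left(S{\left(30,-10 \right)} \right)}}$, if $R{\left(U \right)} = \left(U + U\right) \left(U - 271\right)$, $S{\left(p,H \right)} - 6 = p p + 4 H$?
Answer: $\frac{1}{515270} + \frac{\sqrt{430}}{9274860} \approx 4.1765 \cdot 10^{-6}$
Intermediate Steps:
$S{\left(p,H \right)} = 6 + p^{2} + 4 H$ ($S{\left(p,H \right)} = 6 + \left(p p + 4 H\right) = 6 + \left(p^{2} + 4 H\right) = 6 + p^{2} + 4 H$)
$u = -1547$ ($u = 7 \left(-221\right) = -1547$)
$R{\left(U \right)} = 2 U \left(-271 + U\right)$
$F{\left(d,E \right)} = 2 + \frac{\sqrt{430}}{9}$ ($F{\left(d,E \right)} = 2 + \frac{\sqrt{-32 + 462}}{9} = 2 + \frac{\sqrt{430}}{9}$)
$\frac{F{\left(-398,u \right)}}{R{\left(S{\left(30,-10 \right)} \right)}} = \frac{2 + \frac{\sqrt{430}}{9}}{2 \left(6 + 30^{2} + 4 \left(-10\right)\right) \left(-271 + \left(6 + 30^{2} + 4 \left(-10\right)\right)\right)} = \frac{2 + \frac{\sqrt{430}}{9}}{2 \left(6 + 900 - 40\right) \left(-271 + \left(6 + 900 - 40\right)\right)} = \frac{2 + \frac{\sqrt{430}}{9}}{2 \cdot 866 \left(-271 + 866\right)} = \frac{2 + \frac{\sqrt{430}}{9}}{2 \cdot 866 \cdot 595} = \frac{2 + \frac{\sqrt{430}}{9}}{1030540} = \left(2 + \frac{\sqrt{430}}{9}\right) \frac{1}{1030540} = \frac{1}{515270} + \frac{\sqrt{430}}{9274860}$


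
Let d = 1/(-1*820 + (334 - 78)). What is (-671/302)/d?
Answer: 189222/151 ≈ 1253.1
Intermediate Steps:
d = -1/564 (d = 1/(-820 + 256) = 1/(-564) = -1/564 ≈ -0.0017731)
(-671/302)/d = (-671/302)/(-1/564) = -671*1/302*(-564) = -671/302*(-564) = 189222/151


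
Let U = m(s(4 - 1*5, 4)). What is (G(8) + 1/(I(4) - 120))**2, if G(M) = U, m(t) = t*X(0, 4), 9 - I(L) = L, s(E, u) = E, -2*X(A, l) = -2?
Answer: 13456/13225 ≈ 1.0175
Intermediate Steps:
X(A, l) = 1 (X(A, l) = -1/2*(-2) = 1)
I(L) = 9 - L
m(t) = t (m(t) = t*1 = t)
U = -1 (U = 4 - 1*5 = 4 - 5 = -1)
G(M) = -1
(G(8) + 1/(I(4) - 120))**2 = (-1 + 1/((9 - 1*4) - 120))**2 = (-1 + 1/((9 - 4) - 120))**2 = (-1 + 1/(5 - 120))**2 = (-1 + 1/(-115))**2 = (-1 - 1/115)**2 = (-116/115)**2 = 13456/13225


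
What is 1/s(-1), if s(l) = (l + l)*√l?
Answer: I/2 ≈ 0.5*I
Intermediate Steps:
s(l) = 2*l^(3/2) (s(l) = (2*l)*√l = 2*l^(3/2))
1/s(-1) = 1/(2*(-1)^(3/2)) = 1/(2*(-I)) = 1/(-2*I) = I/2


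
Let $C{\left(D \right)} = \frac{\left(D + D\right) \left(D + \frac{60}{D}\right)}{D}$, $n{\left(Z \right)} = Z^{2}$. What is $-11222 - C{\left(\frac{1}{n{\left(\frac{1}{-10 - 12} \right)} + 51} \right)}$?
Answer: $- \frac{51799417348}{2986885} \approx -17342.0$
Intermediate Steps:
$C{\left(D \right)} = 2 D + \frac{120}{D}$ ($C{\left(D \right)} = \frac{2 D \left(D + \frac{60}{D}\right)}{D} = 2 D + \frac{120}{D}$)
$-11222 - C{\left(\frac{1}{n{\left(\frac{1}{-10 - 12} \right)} + 51} \right)} = -11222 - \left(\frac{2}{\left(\frac{1}{-10 - 12}\right)^{2} + 51} + \frac{120}{\frac{1}{\left(\frac{1}{-10 - 12}\right)^{2} + 51}}\right) = -11222 - \left(\frac{2}{\left(\frac{1}{-22}\right)^{2} + 51} + \frac{120}{\frac{1}{\left(\frac{1}{-22}\right)^{2} + 51}}\right) = -11222 - \left(\frac{2}{\left(- \frac{1}{22}\right)^{2} + 51} + \frac{120}{\frac{1}{\left(- \frac{1}{22}\right)^{2} + 51}}\right) = -11222 - \left(\frac{2}{\frac{1}{484} + 51} + \frac{120}{\frac{1}{\frac{1}{484} + 51}}\right) = -11222 - \left(\frac{2}{\frac{24685}{484}} + \frac{120}{\frac{1}{\frac{24685}{484}}}\right) = -11222 - \left(2 \cdot \frac{484}{24685} + \frac{120}{\frac{484}{24685}}\right) = -11222 - \left(\frac{968}{24685} + 120 \cdot \frac{24685}{484}\right) = -11222 - \left(\frac{968}{24685} + \frac{740550}{121}\right) = -11222 - \frac{18280593878}{2986885} = - \frac{51799417348}{2986885}$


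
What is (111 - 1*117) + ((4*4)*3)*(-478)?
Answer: -22950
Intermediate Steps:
(111 - 1*117) + ((4*4)*3)*(-478) = (111 - 117) + (16*3)*(-478) = -6 + 48*(-478) = -6 - 22944 = -22950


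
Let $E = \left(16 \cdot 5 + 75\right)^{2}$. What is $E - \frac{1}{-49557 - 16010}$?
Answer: $\frac{1575247176}{65567} \approx 24025.0$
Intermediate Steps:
$E = 24025$ ($E = \left(80 + 75\right)^{2} = 155^{2} = 24025$)
$E - \frac{1}{-49557 - 16010} = 24025 - \frac{1}{-49557 - 16010} = 24025 - \frac{1}{-65567} = 24025 - - \frac{1}{65567} = 24025 + \frac{1}{65567} = \frac{1575247176}{65567}$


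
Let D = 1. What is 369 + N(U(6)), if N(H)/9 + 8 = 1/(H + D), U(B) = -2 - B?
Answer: 2070/7 ≈ 295.71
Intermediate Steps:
N(H) = -72 + 9/(1 + H) (N(H) = -72 + 9/(H + 1) = -72 + 9/(1 + H))
369 + N(U(6)) = 369 + 9*(-7 - 8*(-2 - 1*6))/(1 + (-2 - 1*6)) = 369 + 9*(-7 - 8*(-2 - 6))/(1 + (-2 - 6)) = 369 + 9*(-7 - 8*(-8))/(1 - 8) = 369 + 9*(-7 + 64)/(-7) = 369 + 9*(-⅐)*57 = 369 - 513/7 = 2070/7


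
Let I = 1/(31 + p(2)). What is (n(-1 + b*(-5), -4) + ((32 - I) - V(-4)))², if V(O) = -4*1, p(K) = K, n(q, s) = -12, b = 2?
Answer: 625681/1089 ≈ 574.55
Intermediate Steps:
V(O) = -4
I = 1/33 (I = 1/(31 + 2) = 1/33 ≈ 0.030303)
(n(-1 + b*(-5), -4) + ((32 - I) - V(-4)))² = (-12 + ((32 - 1*1/33) - 1*(-4)))² = (-12 + ((32 - 1/33) + 4))² = (-12 + (1055/33 + 4))² = (-12 + 1187/33)² = (791/33)² = 625681/1089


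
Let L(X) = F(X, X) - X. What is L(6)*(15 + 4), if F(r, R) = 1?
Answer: -95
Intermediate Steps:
L(X) = 1 - X
L(6)*(15 + 4) = (1 - 1*6)*(15 + 4) = (1 - 6)*19 = -5*19 = -95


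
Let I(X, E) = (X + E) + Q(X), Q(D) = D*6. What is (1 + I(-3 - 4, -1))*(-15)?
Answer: 735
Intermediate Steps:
Q(D) = 6*D
I(X, E) = E + 7*X (I(X, E) = (X + E) + 6*X = (E + X) + 6*X = E + 7*X)
(1 + I(-3 - 4, -1))*(-15) = (1 + (-1 + 7*(-3 - 4)))*(-15) = (1 + (-1 + 7*(-7)))*(-15) = (1 + (-1 - 49))*(-15) = (1 - 50)*(-15) = -49*(-15) = 735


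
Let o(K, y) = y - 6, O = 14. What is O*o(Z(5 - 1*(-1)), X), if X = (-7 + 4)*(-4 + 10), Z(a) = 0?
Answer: -336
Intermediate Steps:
X = -18 (X = -3*6 = -18)
o(K, y) = -6 + y
O*o(Z(5 - 1*(-1)), X) = 14*(-6 - 18) = 14*(-24) = -336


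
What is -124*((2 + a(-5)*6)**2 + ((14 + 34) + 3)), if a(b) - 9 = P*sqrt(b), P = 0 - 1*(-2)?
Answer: -305908 - 166656*I*sqrt(5) ≈ -3.0591e+5 - 3.7265e+5*I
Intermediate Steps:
P = 2 (P = 0 + 2 = 2)
a(b) = 9 + 2*sqrt(b)
-124*((2 + a(-5)*6)**2 + ((14 + 34) + 3)) = -124*((2 + (9 + 2*sqrt(-5))*6)**2 + ((14 + 34) + 3)) = -124*((2 + (9 + 2*(I*sqrt(5)))*6)**2 + (48 + 3)) = -124*((2 + (9 + 2*I*sqrt(5))*6)**2 + 51) = -124*((2 + (54 + 12*I*sqrt(5)))**2 + 51) = -124*((56 + 12*I*sqrt(5))**2 + 51) = -124*(51 + (56 + 12*I*sqrt(5))**2) = -6324 - 124*(56 + 12*I*sqrt(5))**2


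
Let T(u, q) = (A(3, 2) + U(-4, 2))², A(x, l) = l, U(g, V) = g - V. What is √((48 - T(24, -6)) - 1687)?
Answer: I*√1655 ≈ 40.682*I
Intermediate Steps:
T(u, q) = 16 (T(u, q) = (2 + (-4 - 1*2))² = (2 + (-4 - 2))² = (2 - 6)² = (-4)² = 16)
√((48 - T(24, -6)) - 1687) = √((48 - 1*16) - 1687) = √((48 - 16) - 1687) = √(32 - 1687) = √(-1655) = I*√1655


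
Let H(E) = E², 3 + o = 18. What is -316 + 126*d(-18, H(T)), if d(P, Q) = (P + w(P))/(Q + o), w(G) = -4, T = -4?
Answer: -12568/31 ≈ -405.42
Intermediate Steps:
o = 15 (o = -3 + 18 = 15)
d(P, Q) = (-4 + P)/(15 + Q) (d(P, Q) = (P - 4)/(Q + 15) = (-4 + P)/(15 + Q))
-316 + 126*d(-18, H(T)) = -316 + 126*((-4 - 18)/(15 + (-4)²)) = -316 + 126*(-22/(15 + 16)) = -316 + 126*(-22/31) = -316 - 2772/31 = -12568/31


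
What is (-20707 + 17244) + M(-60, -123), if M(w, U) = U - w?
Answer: -3526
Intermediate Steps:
(-20707 + 17244) + M(-60, -123) = (-20707 + 17244) + (-123 - 1*(-60)) = -3463 + (-123 + 60) = -3463 - 63 = -3526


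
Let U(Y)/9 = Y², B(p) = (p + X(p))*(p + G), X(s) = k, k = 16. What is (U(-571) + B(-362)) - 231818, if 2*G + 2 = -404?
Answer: 2898041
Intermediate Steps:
X(s) = 16
G = -203 (G = -1 + (½)*(-404) = -1 - 202 = -203)
B(p) = (-203 + p)*(16 + p) (B(p) = (p + 16)*(p - 203) = (16 + p)*(-203 + p) = (-203 + p)*(16 + p))
U(Y) = 9*Y²
(U(-571) + B(-362)) - 231818 = (9*(-571)² + (-3248 + (-362)² - 187*(-362))) - 231818 = (9*326041 + (-3248 + 131044 + 67694)) - 231818 = (2934369 + 195490) - 231818 = 3129859 - 231818 = 2898041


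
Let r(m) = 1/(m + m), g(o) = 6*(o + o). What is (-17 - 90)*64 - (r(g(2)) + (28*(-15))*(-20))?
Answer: -731905/48 ≈ -15248.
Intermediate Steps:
g(o) = 12*o (g(o) = 6*(2*o) = 12*o)
r(m) = 1/(2*m)
(-17 - 90)*64 - (r(g(2)) + (28*(-15))*(-20)) = (-17 - 90)*64 - (1/(2*((12*2))) + (28*(-15))*(-20)) = -107*64 - ((1/2)/24 - 420*(-20)) = -6848 - ((1/2)*(1/24) + 8400) = -6848 - (1/48 + 8400) = -6848 - 1*403201/48 = -6848 - 403201/48 = -731905/48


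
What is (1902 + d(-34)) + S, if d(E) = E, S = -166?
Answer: 1702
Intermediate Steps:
(1902 + d(-34)) + S = (1902 - 34) - 166 = 1868 - 166 = 1702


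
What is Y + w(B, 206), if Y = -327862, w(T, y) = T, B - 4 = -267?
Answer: -328125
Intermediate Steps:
B = -263 (B = 4 - 267 = -263)
Y + w(B, 206) = -327862 - 263 = -328125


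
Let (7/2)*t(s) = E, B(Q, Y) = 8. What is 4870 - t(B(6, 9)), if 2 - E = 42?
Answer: 34170/7 ≈ 4881.4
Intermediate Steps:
E = -40 (E = 2 - 1*42 = 2 - 42 = -40)
t(s) = -80/7 (t(s) = (2/7)*(-40) = -80/7)
4870 - t(B(6, 9)) = 4870 - 1*(-80/7) = 4870 + 80/7 = 34170/7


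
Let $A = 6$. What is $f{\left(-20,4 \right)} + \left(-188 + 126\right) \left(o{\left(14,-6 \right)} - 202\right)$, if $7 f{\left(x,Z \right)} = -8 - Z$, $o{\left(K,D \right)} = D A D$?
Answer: $- \frac{6088}{7} \approx -869.71$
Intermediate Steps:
$o{\left(K,D \right)} = 6 D^{2}$ ($o{\left(K,D \right)} = D 6 D = 6 D D = 6 D^{2}$)
$f{\left(x,Z \right)} = - \frac{8}{7} - \frac{Z}{7}$ ($f{\left(x,Z \right)} = \frac{-8 - Z}{7} = - \frac{8}{7} - \frac{Z}{7}$)
$f{\left(-20,4 \right)} + \left(-188 + 126\right) \left(o{\left(14,-6 \right)} - 202\right) = \left(- \frac{8}{7} - \frac{4}{7}\right) + \left(-188 + 126\right) \left(6 \left(-6\right)^{2} - 202\right) = \left(- \frac{8}{7} - \frac{4}{7}\right) - 62 \left(6 \cdot 36 - 202\right) = - \frac{12}{7} - 62 \left(216 - 202\right) = - \frac{12}{7} - 868 = - \frac{6088}{7}$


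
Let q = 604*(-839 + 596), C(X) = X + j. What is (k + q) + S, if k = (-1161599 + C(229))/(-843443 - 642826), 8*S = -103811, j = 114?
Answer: -1899423170455/11890152 ≈ -1.5975e+5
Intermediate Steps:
S = -103811/8 (S = (⅛)*(-103811) = -103811/8 ≈ -12976.)
C(X) = 114 + X (C(X) = X + 114 = 114 + X)
k = 1161256/1486269 (k = (-1161599 + (114 + 229))/(-843443 - 642826) = (-1161599 + 343)/(-1486269) = -1161256*(-1/1486269) = 1161256/1486269 ≈ 0.78132)
q = -146772 (q = 604*(-243) = -146772)
(k + q) + S = (1161256/1486269 - 146772) - 103811/8 = -218141512412/1486269 - 103811/8 = -1899423170455/11890152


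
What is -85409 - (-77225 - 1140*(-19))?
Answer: -29844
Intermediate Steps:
-85409 - (-77225 - 1140*(-19)) = -85409 - (-77225 + 21660) = -85409 - 1*(-55565) = -85409 + 55565 = -29844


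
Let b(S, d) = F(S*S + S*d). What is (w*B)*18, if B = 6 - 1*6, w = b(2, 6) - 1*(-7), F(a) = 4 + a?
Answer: 0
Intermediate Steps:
b(S, d) = 4 + S² + S*d (b(S, d) = 4 + (S*S + S*d) = 4 + (S² + S*d) = 4 + S² + S*d)
w = 27 (w = (4 + 2*(2 + 6)) - 1*(-7) = (4 + 2*8) + 7 = (4 + 16) + 7 = 20 + 7 = 27)
B = 0 (B = 6 - 6 = 0)
(w*B)*18 = (27*0)*18 = 0*18 = 0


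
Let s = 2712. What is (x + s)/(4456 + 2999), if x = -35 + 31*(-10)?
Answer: 789/2485 ≈ 0.31750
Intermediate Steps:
x = -345 (x = -35 - 310 = -345)
(x + s)/(4456 + 2999) = (-345 + 2712)/(4456 + 2999) = 2367/7455 = 2367*(1/7455) = 789/2485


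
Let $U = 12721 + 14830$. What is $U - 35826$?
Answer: $-8275$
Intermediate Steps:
$U = 27551$
$U - 35826 = 27551 - 35826 = -8275$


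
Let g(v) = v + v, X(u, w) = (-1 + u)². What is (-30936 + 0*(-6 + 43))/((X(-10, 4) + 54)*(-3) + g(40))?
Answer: 30936/445 ≈ 69.519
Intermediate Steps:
g(v) = 2*v
(-30936 + 0*(-6 + 43))/((X(-10, 4) + 54)*(-3) + g(40)) = (-30936 + 0*(-6 + 43))/(((-1 - 10)² + 54)*(-3) + 2*40) = (-30936 + 0*37)/(((-11)² + 54)*(-3) + 80) = (-30936 + 0)/((121 + 54)*(-3) + 80) = -30936/(175*(-3) + 80) = -30936/(-525 + 80) = -30936/(-445) = -30936*(-1/445) = 30936/445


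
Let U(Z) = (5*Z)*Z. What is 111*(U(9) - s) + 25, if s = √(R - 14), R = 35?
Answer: 44980 - 111*√21 ≈ 44471.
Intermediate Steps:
U(Z) = 5*Z²
s = √21 (s = √(35 - 14) = √21 ≈ 4.5826)
111*(U(9) - s) + 25 = 111*(5*9² - √21) + 25 = 111*(5*81 - √21) + 25 = 111*(405 - √21) + 25 = (44955 - 111*√21) + 25 = 44980 - 111*√21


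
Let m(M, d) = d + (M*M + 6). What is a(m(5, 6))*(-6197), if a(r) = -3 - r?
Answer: 247880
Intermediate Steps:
m(M, d) = 6 + d + M² (m(M, d) = d + (M² + 6) = d + (6 + M²) = 6 + d + M²)
a(m(5, 6))*(-6197) = (-3 - (6 + 6 + 5²))*(-6197) = (-3 - (6 + 6 + 25))*(-6197) = (-3 - 1*37)*(-6197) = (-3 - 37)*(-6197) = -40*(-6197) = 247880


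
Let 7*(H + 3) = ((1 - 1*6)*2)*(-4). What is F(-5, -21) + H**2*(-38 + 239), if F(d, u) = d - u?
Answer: 73345/49 ≈ 1496.8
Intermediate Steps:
H = 19/7 (H = -3 + (((1 - 1*6)*2)*(-4))/7 = -3 + (((1 - 6)*2)*(-4))/7 = -3 + (-5*2*(-4))/7 = -3 + (-10*(-4))/7 = -3 + (1/7)*40 = -3 + 40/7 = 19/7 ≈ 2.7143)
F(-5, -21) + H**2*(-38 + 239) = (-5 - 1*(-21)) + (19/7)**2*(-38 + 239) = (-5 + 21) + (361/49)*201 = 16 + 72561/49 = 73345/49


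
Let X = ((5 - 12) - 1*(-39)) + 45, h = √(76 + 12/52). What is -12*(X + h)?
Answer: -924 - 12*√12883/13 ≈ -1028.8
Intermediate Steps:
h = √12883/13 (h = √(76 + 12*(1/52)) = √(76 + 3/13) = √(991/13) = √12883/13 ≈ 8.7310)
X = 77 (X = (-7 + 39) + 45 = 32 + 45 = 77)
-12*(X + h) = -12*(77 + √12883/13) = -(924 + 12*√12883/13) = -924 - 12*√12883/13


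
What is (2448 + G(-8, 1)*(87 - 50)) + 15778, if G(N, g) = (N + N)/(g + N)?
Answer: 128174/7 ≈ 18311.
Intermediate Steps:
G(N, g) = 2*N/(N + g) (G(N, g) = (2*N)/(N + g) = 2*N/(N + g))
(2448 + G(-8, 1)*(87 - 50)) + 15778 = (2448 + (2*(-8)/(-8 + 1))*(87 - 50)) + 15778 = (2448 + (2*(-8)/(-7))*37) + 15778 = (2448 + (2*(-8)*(-⅐))*37) + 15778 = (2448 + (16/7)*37) + 15778 = (2448 + 592/7) + 15778 = 17728/7 + 15778 = 128174/7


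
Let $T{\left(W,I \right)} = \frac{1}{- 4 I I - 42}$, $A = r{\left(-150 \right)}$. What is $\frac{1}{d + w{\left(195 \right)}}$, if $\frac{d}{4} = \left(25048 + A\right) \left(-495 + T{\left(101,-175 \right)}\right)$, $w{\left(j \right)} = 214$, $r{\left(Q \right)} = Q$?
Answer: $- \frac{61271}{3020527146642} \approx -2.0285 \cdot 10^{-8}$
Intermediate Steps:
$A = -150$
$T{\left(W,I \right)} = \frac{1}{-42 - 4 I^{2}}$ ($T{\left(W,I \right)} = \frac{1}{- 4 I^{2} - 42} = \frac{1}{-42 - 4 I^{2}}$)
$d = - \frac{3020540258636}{61271}$ ($d = 4 \left(25048 - 150\right) \left(-495 - \frac{1}{42 + 4 \left(-175\right)^{2}}\right) = 4 \cdot 24898 \left(-495 - \frac{1}{42 + 4 \cdot 30625}\right) = 4 \cdot 24898 \left(-495 - \frac{1}{42 + 122500}\right) = 4 \cdot 24898 \left(-495 - \frac{1}{122542}\right) = 4 \cdot 24898 \left(- \frac{60658291}{122542}\right) = 4 \left(- \frac{755135064659}{61271}\right) = - \frac{3020540258636}{61271} \approx -4.9298 \cdot 10^{7}$)
$\frac{1}{d + w{\left(195 \right)}} = \frac{1}{- \frac{3020540258636}{61271} + 214} = \frac{1}{- \frac{3020527146642}{61271}} = - \frac{61271}{3020527146642}$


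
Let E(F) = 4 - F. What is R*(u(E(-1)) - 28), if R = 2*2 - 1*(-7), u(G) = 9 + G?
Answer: -154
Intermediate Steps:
R = 11 (R = 4 + 7 = 11)
R*(u(E(-1)) - 28) = 11*((9 + (4 - 1*(-1))) - 28) = 11*((9 + (4 + 1)) - 28) = 11*((9 + 5) - 28) = 11*(14 - 28) = 11*(-14) = -154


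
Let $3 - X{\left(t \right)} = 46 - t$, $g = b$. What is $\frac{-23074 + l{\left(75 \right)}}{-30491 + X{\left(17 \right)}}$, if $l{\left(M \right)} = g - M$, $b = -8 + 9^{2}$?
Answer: $\frac{23076}{30517} \approx 0.75617$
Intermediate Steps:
$b = 73$ ($b = -8 + 81 = 73$)
$g = 73$
$X{\left(t \right)} = -43 + t$ ($X{\left(t \right)} = 3 - \left(46 - t\right) = 3 + \left(-46 + t\right) = -43 + t$)
$l{\left(M \right)} = 73 - M$
$\frac{-23074 + l{\left(75 \right)}}{-30491 + X{\left(17 \right)}} = \frac{-23074 + \left(73 - 75\right)}{-30491 + \left(-43 + 17\right)} = \frac{-23074 + \left(73 - 75\right)}{-30491 - 26} = \frac{-23074 - 2}{-30517} = \left(-23076\right) \left(- \frac{1}{30517}\right) = \frac{23076}{30517}$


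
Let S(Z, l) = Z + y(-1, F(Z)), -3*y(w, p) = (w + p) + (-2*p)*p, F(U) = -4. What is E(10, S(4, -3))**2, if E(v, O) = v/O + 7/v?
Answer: 413449/240100 ≈ 1.7220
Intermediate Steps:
y(w, p) = -p/3 - w/3 + 2*p**2/3 (y(w, p) = -((w + p) + (-2*p)*p)/3 = -((p + w) - 2*p**2)/3 = -(p + w - 2*p**2)/3 = -p/3 - w/3 + 2*p**2/3)
S(Z, l) = 37/3 + Z (S(Z, l) = Z + (-1/3*(-4) - 1/3*(-1) + (2/3)*(-4)**2) = Z + (4/3 + 1/3 + (2/3)*16) = Z + (4/3 + 1/3 + 32/3) = Z + 37/3 = 37/3 + Z)
E(v, O) = 7/v + v/O
E(10, S(4, -3))**2 = (7/10 + 10/(37/3 + 4))**2 = (7*(1/10) + 10/(49/3))**2 = (7/10 + 10*(3/49))**2 = (7/10 + 30/49)**2 = (643/490)**2 = 413449/240100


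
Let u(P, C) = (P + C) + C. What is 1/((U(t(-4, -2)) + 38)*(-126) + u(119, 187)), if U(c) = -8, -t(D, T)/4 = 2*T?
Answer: -1/3287 ≈ -0.00030423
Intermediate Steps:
t(D, T) = -8*T
u(P, C) = P + 2*C (u(P, C) = (C + P) + C = P + 2*C)
1/((U(t(-4, -2)) + 38)*(-126) + u(119, 187)) = 1/((-8 + 38)*(-126) + (119 + 2*187)) = 1/(30*(-126) + (119 + 374)) = 1/(-3780 + 493) = 1/(-3287) = -1/3287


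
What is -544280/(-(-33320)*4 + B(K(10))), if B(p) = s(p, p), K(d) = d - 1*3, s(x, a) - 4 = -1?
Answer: -544280/133283 ≈ -4.0836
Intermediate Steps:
s(x, a) = 3 (s(x, a) = 4 - 1 = 3)
K(d) = -3 + d (K(d) = d - 3 = -3 + d)
B(p) = 3
-544280/(-(-33320)*4 + B(K(10))) = -544280/(-(-33320)*4 + 3) = -544280/(-6664*(-20) + 3) = -544280/(133280 + 3) = -544280/133283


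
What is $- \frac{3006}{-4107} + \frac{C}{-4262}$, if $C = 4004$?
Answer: $- \frac{605476}{2917339} \approx -0.20754$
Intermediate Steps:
$- \frac{3006}{-4107} + \frac{C}{-4262} = - \frac{3006}{-4107} + \frac{4004}{-4262} = \left(-3006\right) \left(- \frac{1}{4107}\right) + 4004 \left(- \frac{1}{4262}\right) = \frac{1002}{1369} - \frac{2002}{2131} = - \frac{605476}{2917339}$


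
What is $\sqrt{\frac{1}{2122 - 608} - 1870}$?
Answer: $\frac{i \sqrt{4286405006}}{1514} \approx 43.243 i$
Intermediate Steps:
$\sqrt{\frac{1}{2122 - 608} - 1870} = \sqrt{\frac{1}{1514} - 1870} = \sqrt{- \frac{2831179}{1514}} = \frac{i \sqrt{4286405006}}{1514}$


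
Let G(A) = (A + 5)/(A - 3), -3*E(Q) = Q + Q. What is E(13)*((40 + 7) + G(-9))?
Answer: -3692/9 ≈ -410.22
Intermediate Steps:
E(Q) = -2*Q/3 (E(Q) = -(Q + Q)/3 = -2*Q/3)
G(A) = (5 + A)/(-3 + A)
E(13)*((40 + 7) + G(-9)) = (-⅔*13)*((40 + 7) + (5 - 9)/(-3 - 9)) = -26*(47 - 4/(-12))/3 = -26*(47 - 1/12*(-4))/3 = -26*(47 + ⅓)/3 = -26/3*142/3 = -3692/9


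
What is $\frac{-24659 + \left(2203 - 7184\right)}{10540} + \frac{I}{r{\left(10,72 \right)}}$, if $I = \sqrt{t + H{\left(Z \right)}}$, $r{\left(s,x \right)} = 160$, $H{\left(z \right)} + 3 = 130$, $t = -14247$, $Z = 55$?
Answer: $- \frac{1482}{527} + \frac{i \sqrt{3530}}{80} \approx -2.8121 + 0.74267 i$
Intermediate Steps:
$H{\left(z \right)} = 127$ ($H{\left(z \right)} = -3 + 130 = 127$)
$I = 2 i \sqrt{3530}$ ($I = \sqrt{-14247 + 127} = \sqrt{-14120} = 2 i \sqrt{3530} \approx 118.83 i$)
$\frac{-24659 + \left(2203 - 7184\right)}{10540} + \frac{I}{r{\left(10,72 \right)}} = \frac{-24659 + \left(2203 - 7184\right)}{10540} + \frac{2 i \sqrt{3530}}{160} = \left(-24659 + \left(2203 - 7184\right)\right) \frac{1}{10540} + 2 i \sqrt{3530} \cdot \frac{1}{160} = \left(-24659 - 4981\right) \frac{1}{10540} + \frac{i \sqrt{3530}}{80} = \left(-29640\right) \frac{1}{10540} + \frac{i \sqrt{3530}}{80} = - \frac{1482}{527} + \frac{i \sqrt{3530}}{80}$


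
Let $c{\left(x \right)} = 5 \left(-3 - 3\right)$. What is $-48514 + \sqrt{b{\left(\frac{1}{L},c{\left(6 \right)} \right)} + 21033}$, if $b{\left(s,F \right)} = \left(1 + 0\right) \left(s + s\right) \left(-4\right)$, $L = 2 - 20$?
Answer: $-48514 + \frac{\sqrt{189301}}{3} \approx -48369.0$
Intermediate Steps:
$L = -18$ ($L = 2 - 20 = -18$)
$c{\left(x \right)} = -30$ ($c{\left(x \right)} = 5 \left(-6\right) = -30$)
$b{\left(s,F \right)} = - 8 s$ ($b{\left(s,F \right)} = 1 \cdot 2 s \left(-4\right) = 2 s \left(-4\right) = - 8 s$)
$-48514 + \sqrt{b{\left(\frac{1}{L},c{\left(6 \right)} \right)} + 21033} = -48514 + \sqrt{- \frac{8}{-18} + 21033} = -48514 + \sqrt{\left(-8\right) \left(- \frac{1}{18}\right) + 21033} = -48514 + \sqrt{\frac{4}{9} + 21033} = -48514 + \sqrt{\frac{189301}{9}} = -48514 + \frac{\sqrt{189301}}{3}$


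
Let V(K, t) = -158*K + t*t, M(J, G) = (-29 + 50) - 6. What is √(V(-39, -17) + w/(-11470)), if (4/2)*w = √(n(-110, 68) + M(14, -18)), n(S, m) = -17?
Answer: √(848699365900 - 5735*I*√2)/11470 ≈ 80.318 - 3.8378e-7*I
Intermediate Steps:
M(J, G) = 15 (M(J, G) = 21 - 6 = 15)
w = I*√2/2 (w = √(-17 + 15)/2 = √(-2)/2 = (I*√2)/2 = I*√2/2 ≈ 0.70711*I)
V(K, t) = t² - 158*K (V(K, t) = -158*K + t² = t² - 158*K)
√(V(-39, -17) + w/(-11470)) = √(((-17)² - 158*(-39)) + (I*√2/2)/(-11470)) = √((289 + 6162) + (I*√2/2)*(-1/11470)) = √(6451 - I*√2/22940)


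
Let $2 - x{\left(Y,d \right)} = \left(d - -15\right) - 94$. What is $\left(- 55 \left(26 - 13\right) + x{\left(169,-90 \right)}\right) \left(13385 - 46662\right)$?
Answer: $18102688$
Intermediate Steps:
$x{\left(Y,d \right)} = 81 - d$ ($x{\left(Y,d \right)} = 2 - \left(\left(d - -15\right) - 94\right) = 2 - \left(\left(d + 15\right) - 94\right) = 2 - \left(\left(15 + d\right) - 94\right) = 2 - \left(-79 + d\right) = 81 - d$)
$\left(- 55 \left(26 - 13\right) + x{\left(169,-90 \right)}\right) \left(13385 - 46662\right) = \left(- 55 \left(26 - 13\right) + \left(81 - -90\right)\right) \left(13385 - 46662\right) = \left(\left(-55\right) 13 + \left(81 + 90\right)\right) \left(-33277\right) = \left(-715 + 171\right) \left(-33277\right) = \left(-544\right) \left(-33277\right) = 18102688$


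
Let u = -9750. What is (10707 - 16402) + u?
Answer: -15445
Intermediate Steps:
(10707 - 16402) + u = (10707 - 16402) - 9750 = -5695 - 9750 = -15445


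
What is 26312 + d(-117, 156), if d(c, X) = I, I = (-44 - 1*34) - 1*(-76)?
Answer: 26310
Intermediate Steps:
I = -2 (I = (-44 - 34) + 76 = -78 + 76 = -2)
d(c, X) = -2
26312 + d(-117, 156) = 26312 - 2 = 26310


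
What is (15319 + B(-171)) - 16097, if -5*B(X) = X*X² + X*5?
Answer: 4997176/5 ≈ 9.9944e+5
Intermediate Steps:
B(X) = -X - X³/5 (B(X) = -(X*X² + X*5)/5 = -(X³ + 5*X)/5 = -X - X³/5)
(15319 + B(-171)) - 16097 = (15319 + (-1*(-171) - ⅕*(-171)³)) - 16097 = (15319 + (171 - ⅕*(-5000211))) - 16097 = (15319 + (171 + 5000211/5)) - 16097 = (15319 + 5001066/5) - 16097 = 5077661/5 - 16097 = 4997176/5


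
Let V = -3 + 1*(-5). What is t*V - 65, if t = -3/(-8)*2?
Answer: -71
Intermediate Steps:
t = ¾ (t = -3*(-⅛)*2 = (3/8)*2 = ¾ ≈ 0.75000)
V = -8 (V = -3 - 5 = -8)
t*V - 65 = (¾)*(-8) - 65 = -6 - 65 = -71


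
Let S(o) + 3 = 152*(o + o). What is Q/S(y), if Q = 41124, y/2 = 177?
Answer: 13708/35871 ≈ 0.38215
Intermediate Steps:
y = 354 (y = 2*177 = 354)
S(o) = -3 + 304*o (S(o) = -3 + 152*(o + o) = -3 + 152*(2*o) = -3 + 304*o)
Q/S(y) = 41124/(-3 + 304*354) = 41124/(-3 + 107616) = 41124/107613 = 41124*(1/107613) = 13708/35871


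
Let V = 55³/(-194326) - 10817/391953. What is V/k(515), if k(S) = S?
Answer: -50573407/29470946070 ≈ -0.0017160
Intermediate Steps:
V = -50573407/57225138 (V = 166375*(-1/194326) - 10817*1/391953 = -125/146 - 10817/391953 = -50573407/57225138 ≈ -0.88376)
V/k(515) = -50573407/57225138/515 = -50573407/57225138*1/515 = -50573407/29470946070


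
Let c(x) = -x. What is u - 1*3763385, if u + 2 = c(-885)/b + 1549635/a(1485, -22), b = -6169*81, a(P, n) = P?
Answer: -6893339381273/1832193 ≈ -3.7623e+6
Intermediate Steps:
b = -499689
u = 1908272032/1832193 (u = -2 + (-1*(-885)/(-499689) + 1549635/1485) = -2 + (885*(-1/499689) + 1549635*(1/1485)) = -2 + (-295/166563 + 103309/99) = -2 + 1911936418/1832193 = 1908272032/1832193 ≈ 1041.5)
u - 1*3763385 = 1908272032/1832193 - 1*3763385 = 1908272032/1832193 - 3763385 = -6893339381273/1832193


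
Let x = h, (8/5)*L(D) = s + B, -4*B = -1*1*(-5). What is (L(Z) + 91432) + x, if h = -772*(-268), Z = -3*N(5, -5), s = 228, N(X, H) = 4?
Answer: 9551031/32 ≈ 2.9847e+5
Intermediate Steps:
B = -5/4 (B = -(-1*1)*(-5)/4 = -(-1)*(-5)/4 = -1/4*5 = -5/4 ≈ -1.2500)
Z = -12 (Z = -3*4 = -12)
h = 206896
L(D) = 4535/32 (L(D) = 5*(228 - 5/4)/8 = (5/8)*(907/4) = 4535/32)
x = 206896
(L(Z) + 91432) + x = (4535/32 + 91432) + 206896 = 2930359/32 + 206896 = 9551031/32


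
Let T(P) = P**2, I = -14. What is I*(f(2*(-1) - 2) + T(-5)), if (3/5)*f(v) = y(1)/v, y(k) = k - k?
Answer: -350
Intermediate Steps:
y(k) = 0
f(v) = 0 (f(v) = 5*(0/v)/3 = (5/3)*0 = 0)
I*(f(2*(-1) - 2) + T(-5)) = -14*(0 + (-5)**2) = -14*(0 + 25) = -14*25 = -350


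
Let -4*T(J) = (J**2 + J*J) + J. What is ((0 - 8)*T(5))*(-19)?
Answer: -2090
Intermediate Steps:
T(J) = -J**2/2 - J/4 (T(J) = -((J**2 + J*J) + J)/4 = -((J**2 + J**2) + J)/4 = -(2*J**2 + J)/4 = -(J + 2*J**2)/4 = -J**2/2 - J/4)
((0 - 8)*T(5))*(-19) = ((0 - 8)*(-1/4*5*(1 + 2*5)))*(-19) = -(-2)*5*(1 + 10)*(-19) = -(-2)*5*11*(-19) = -8*(-55/4)*(-19) = 110*(-19) = -2090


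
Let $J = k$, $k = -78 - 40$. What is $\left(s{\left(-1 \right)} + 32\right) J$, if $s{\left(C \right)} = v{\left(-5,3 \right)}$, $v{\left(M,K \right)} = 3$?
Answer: $-4130$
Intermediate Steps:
$s{\left(C \right)} = 3$
$k = -118$ ($k = -78 - 40 = -118$)
$J = -118$
$\left(s{\left(-1 \right)} + 32\right) J = \left(3 + 32\right) \left(-118\right) = 35 \left(-118\right) = -4130$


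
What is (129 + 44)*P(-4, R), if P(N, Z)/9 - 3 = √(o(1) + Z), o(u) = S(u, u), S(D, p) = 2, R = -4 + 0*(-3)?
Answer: 4671 + 1557*I*√2 ≈ 4671.0 + 2201.9*I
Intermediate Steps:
R = -4 (R = -4 + 0 = -4)
o(u) = 2
P(N, Z) = 27 + 9*√(2 + Z)
(129 + 44)*P(-4, R) = (129 + 44)*(27 + 9*√(2 - 4)) = 173*(27 + 9*√(-2)) = 173*(27 + 9*(I*√2)) = 173*(27 + 9*I*√2) = 4671 + 1557*I*√2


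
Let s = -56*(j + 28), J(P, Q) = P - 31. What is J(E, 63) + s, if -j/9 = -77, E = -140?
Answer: -40547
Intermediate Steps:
J(P, Q) = -31 + P
j = 693 (j = -9*(-77) = 693)
s = -40376 (s = -56*(693 + 28) = -56*721 = -40376)
J(E, 63) + s = (-31 - 140) - 40376 = -171 - 40376 = -40547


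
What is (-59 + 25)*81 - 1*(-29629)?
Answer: 26875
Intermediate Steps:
(-59 + 25)*81 - 1*(-29629) = -34*81 + 29629 = -2754 + 29629 = 26875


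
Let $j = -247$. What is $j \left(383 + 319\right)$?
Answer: $-173394$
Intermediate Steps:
$j \left(383 + 319\right) = - 247 \left(383 + 319\right) = \left(-247\right) 702 = -173394$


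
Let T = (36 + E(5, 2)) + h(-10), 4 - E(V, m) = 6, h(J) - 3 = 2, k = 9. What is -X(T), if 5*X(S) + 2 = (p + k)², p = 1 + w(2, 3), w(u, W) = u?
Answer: -142/5 ≈ -28.400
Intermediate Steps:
h(J) = 5 (h(J) = 3 + 2 = 5)
E(V, m) = -2 (E(V, m) = 4 - 1*6 = 4 - 6 = -2)
p = 3 (p = 1 + 2 = 3)
T = 39 (T = (36 - 2) + 5 = 34 + 5 = 39)
X(S) = 142/5 (X(S) = -⅖ + (3 + 9)²/5 = -⅖ + (⅕)*12² = -⅖ + (⅕)*144 = -⅖ + 144/5 = 142/5)
-X(T) = -1*142/5 = -142/5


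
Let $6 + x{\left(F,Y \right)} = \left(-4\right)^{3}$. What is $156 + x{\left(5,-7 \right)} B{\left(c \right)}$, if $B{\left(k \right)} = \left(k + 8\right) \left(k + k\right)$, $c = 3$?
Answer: $-4464$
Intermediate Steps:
$x{\left(F,Y \right)} = -70$ ($x{\left(F,Y \right)} = -6 + \left(-4\right)^{3} = -6 - 64 = -70$)
$B{\left(k \right)} = 2 k \left(8 + k\right)$ ($B{\left(k \right)} = \left(8 + k\right) 2 k = 2 k \left(8 + k\right)$)
$156 + x{\left(5,-7 \right)} B{\left(c \right)} = 156 - 70 \cdot 2 \cdot 3 \left(8 + 3\right) = 156 - 70 \cdot 2 \cdot 3 \cdot 11 = 156 - 4620 = -4464$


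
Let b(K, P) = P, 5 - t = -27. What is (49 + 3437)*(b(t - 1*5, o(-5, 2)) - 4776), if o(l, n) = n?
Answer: -16642164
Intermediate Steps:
t = 32 (t = 5 - 1*(-27) = 5 + 27 = 32)
(49 + 3437)*(b(t - 1*5, o(-5, 2)) - 4776) = (49 + 3437)*(2 - 4776) = 3486*(-4774) = -16642164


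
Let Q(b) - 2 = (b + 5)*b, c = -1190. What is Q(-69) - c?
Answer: 5608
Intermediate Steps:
Q(b) = 2 + b*(5 + b) (Q(b) = 2 + (b + 5)*b = 2 + (5 + b)*b = 2 + b*(5 + b))
Q(-69) - c = (2 + (-69)² + 5*(-69)) - 1*(-1190) = (2 + 4761 - 345) + 1190 = 4418 + 1190 = 5608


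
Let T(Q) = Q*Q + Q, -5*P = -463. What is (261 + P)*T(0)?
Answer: 0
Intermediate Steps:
P = 463/5 (P = -⅕*(-463) = 463/5 ≈ 92.600)
T(Q) = Q + Q² (T(Q) = Q² + Q = Q + Q²)
(261 + P)*T(0) = (261 + 463/5)*(0*(1 + 0)) = 1768*(0*1)/5 = (1768/5)*0 = 0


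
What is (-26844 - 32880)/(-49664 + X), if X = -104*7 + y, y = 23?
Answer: 59724/50369 ≈ 1.1857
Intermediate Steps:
X = -705 (X = -104*7 + 23 = -728 + 23 = -705)
(-26844 - 32880)/(-49664 + X) = (-26844 - 32880)/(-49664 - 705) = -59724/(-50369) = -59724*(-1/50369) = 59724/50369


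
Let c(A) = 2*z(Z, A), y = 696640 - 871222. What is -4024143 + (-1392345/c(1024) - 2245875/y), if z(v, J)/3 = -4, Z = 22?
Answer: -17419180421/4392 ≈ -3.9661e+6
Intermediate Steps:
z(v, J) = -12 (z(v, J) = 3*(-4) = -12)
y = -174582
c(A) = -24 (c(A) = 2*(-12) = -24)
-4024143 + (-1392345/c(1024) - 2245875/y) = -4024143 + (-1392345/(-24) - 2245875/(-174582)) = -4024143 + (-1392345*(-1/24) - 2245875*(-1/174582)) = -4024143 + (464115/8 + 14125/1098) = -4024143 + 254855635/4392 = -17419180421/4392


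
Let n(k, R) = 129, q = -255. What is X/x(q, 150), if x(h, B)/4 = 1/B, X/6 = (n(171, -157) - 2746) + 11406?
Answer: 1977525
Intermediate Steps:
X = 52734 (X = 6*((129 - 2746) + 11406) = 6*(-2617 + 11406) = 6*8789 = 52734)
x(h, B) = 4/B
X/x(q, 150) = 52734/((4/150)) = 52734/((4*(1/150))) = 52734/(2/75) = 52734*(75/2) = 1977525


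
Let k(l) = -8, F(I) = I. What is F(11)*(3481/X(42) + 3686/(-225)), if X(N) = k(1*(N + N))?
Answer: -8939843/1800 ≈ -4966.6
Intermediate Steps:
X(N) = -8
F(11)*(3481/X(42) + 3686/(-225)) = 11*(3481/(-8) + 3686/(-225)) = 11*(3481*(-1/8) + 3686*(-1/225)) = 11*(-3481/8 - 3686/225) = 11*(-812713/1800) = -8939843/1800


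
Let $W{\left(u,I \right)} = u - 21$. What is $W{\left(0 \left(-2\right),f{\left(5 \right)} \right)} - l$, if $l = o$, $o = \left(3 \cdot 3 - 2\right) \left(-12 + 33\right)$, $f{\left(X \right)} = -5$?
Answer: $-168$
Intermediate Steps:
$W{\left(u,I \right)} = -21 + u$
$o = 147$ ($o = \left(9 - 2\right) 21 = 7 \cdot 21 = 147$)
$l = 147$
$W{\left(0 \left(-2\right),f{\left(5 \right)} \right)} - l = \left(-21 + 0 \left(-2\right)\right) - 147 = \left(-21 + 0\right) - 147 = -21 - 147 = -168$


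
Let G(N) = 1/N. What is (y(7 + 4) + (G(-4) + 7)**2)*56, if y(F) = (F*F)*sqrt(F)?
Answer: 5103/2 + 6776*sqrt(11) ≈ 25025.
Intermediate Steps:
y(F) = F**(5/2) (y(F) = F**2*sqrt(F) = F**(5/2))
(y(7 + 4) + (G(-4) + 7)**2)*56 = ((7 + 4)**(5/2) + (1/(-4) + 7)**2)*56 = (11**(5/2) + (-1/4 + 7)**2)*56 = (121*sqrt(11) + (27/4)**2)*56 = (121*sqrt(11) + 729/16)*56 = (729/16 + 121*sqrt(11))*56 = 5103/2 + 6776*sqrt(11)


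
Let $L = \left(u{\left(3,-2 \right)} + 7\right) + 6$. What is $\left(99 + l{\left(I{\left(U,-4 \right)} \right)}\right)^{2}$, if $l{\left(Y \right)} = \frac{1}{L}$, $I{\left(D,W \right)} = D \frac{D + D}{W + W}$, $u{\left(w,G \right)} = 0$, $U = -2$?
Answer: $\frac{1658944}{169} \approx 9816.2$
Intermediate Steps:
$I{\left(D,W \right)} = \frac{D^{2}}{W}$ ($I{\left(D,W \right)} = D \frac{2 D}{2 W} = D 2 D \frac{1}{2 W} = D \frac{D}{W} = \frac{D^{2}}{W}$)
$L = 13$ ($L = \left(0 + 7\right) + 6 = 7 + 6 = 13$)
$l{\left(Y \right)} = \frac{1}{13}$
$\left(99 + l{\left(I{\left(U,-4 \right)} \right)}\right)^{2} = \left(99 + \frac{1}{13}\right)^{2} = \left(\frac{1288}{13}\right)^{2} = \frac{1658944}{169}$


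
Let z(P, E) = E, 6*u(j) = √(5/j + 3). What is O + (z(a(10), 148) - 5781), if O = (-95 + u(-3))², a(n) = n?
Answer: 91585/27 - 190*√3/9 ≈ 3355.5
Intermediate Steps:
u(j) = √(3 + 5/j)/6 (u(j) = √(5/j + 3)/6 = √(3 + 5/j)/6)
O = (-95 + √3/9)² (O = (-95 + √(3 + 5/(-3))/6)² = (-95 + √(3 + 5*(-⅓))/6)² = (-95 + √(3 - 5/3)/6)² = (-95 + √(4/3)/6)² = (-95 + (2*√3/3)/6)² = (-95 + √3/9)² ≈ 8988.5)
O + (z(a(10), 148) - 5781) = (855 - √3)²/81 + (148 - 5781) = (855 - √3)²/81 - 5633 = -5633 + (855 - √3)²/81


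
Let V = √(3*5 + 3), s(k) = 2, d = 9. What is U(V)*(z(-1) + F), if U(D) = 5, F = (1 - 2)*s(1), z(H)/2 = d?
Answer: 80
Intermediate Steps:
z(H) = 18 (z(H) = 2*9 = 18)
F = -2 (F = (1 - 2)*2 = -1*2 = -2)
V = 3*√2 (V = √(15 + 3) = √18 = 3*√2 ≈ 4.2426)
U(V)*(z(-1) + F) = 5*(18 - 2) = 5*16 = 80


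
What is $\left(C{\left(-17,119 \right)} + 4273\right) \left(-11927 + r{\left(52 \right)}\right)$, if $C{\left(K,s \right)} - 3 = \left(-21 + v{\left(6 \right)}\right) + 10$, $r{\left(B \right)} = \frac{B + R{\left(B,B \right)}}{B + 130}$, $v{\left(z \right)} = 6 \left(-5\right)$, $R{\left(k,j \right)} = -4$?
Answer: $- \frac{656626465}{13} \approx -5.051 \cdot 10^{7}$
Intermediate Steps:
$v{\left(z \right)} = -30$
$r{\left(B \right)} = \frac{-4 + B}{130 + B}$ ($r{\left(B \right)} = \frac{B - 4}{B + 130} = \frac{-4 + B}{130 + B}$)
$C{\left(K,s \right)} = -38$ ($C{\left(K,s \right)} = 3 + \left(\left(-21 - 30\right) + 10\right) = 3 + \left(-51 + 10\right) = 3 - 41 = -38$)
$\left(C{\left(-17,119 \right)} + 4273\right) \left(-11927 + r{\left(52 \right)}\right) = \left(-38 + 4273\right) \left(-11927 + \frac{-4 + 52}{130 + 52}\right) = 4235 \left(-11927 + \frac{1}{182} \cdot 48\right) = 4235 \left(-11927 + \frac{24}{91}\right) = 4235 \left(- \frac{1085333}{91}\right) = - \frac{656626465}{13}$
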